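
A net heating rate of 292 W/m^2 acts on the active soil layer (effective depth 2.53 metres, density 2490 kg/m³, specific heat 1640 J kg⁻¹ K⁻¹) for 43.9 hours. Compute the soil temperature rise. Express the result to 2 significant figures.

4.5 K

Areal heat capacity C = ρ c_p D = 2490 × 1640 × 2.53 = 1.03×10^7 J/(m²·K).
Net heat input Q = F Δt = 292 × (43.9 hours × 3600 s/hour) = 4.61×10^7 J/m².
ΔT = Q / C = 4.61×10^7 / 1.03×10^7 = 4.47 K.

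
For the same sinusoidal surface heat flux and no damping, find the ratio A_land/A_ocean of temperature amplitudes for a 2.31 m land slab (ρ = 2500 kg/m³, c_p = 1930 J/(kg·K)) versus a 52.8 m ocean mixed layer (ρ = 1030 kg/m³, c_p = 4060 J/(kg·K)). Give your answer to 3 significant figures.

19.8

C_ocean = 1030 × 4060 × 52.8 = 2.21×10^8 J/(m²·K).
C_land = 2500 × 1930 × 2.31 = 1.11×10^7 J/(m²·K).
Undamped amplitude ∝ 1/C, so A_land/A_ocean = C_ocean/C_land = 19.8.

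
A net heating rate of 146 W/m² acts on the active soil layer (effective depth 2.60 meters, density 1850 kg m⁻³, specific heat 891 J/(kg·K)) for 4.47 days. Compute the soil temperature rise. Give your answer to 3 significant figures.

13.2 K

Areal heat capacity C = ρ c_p D = 1850 × 891 × 2.60 = 4.29×10^6 J/(m²·K).
Net heat input Q = F Δt = 146 × (4.47 days × 86400 s/day) = 5.64×10^7 J/m².
ΔT = Q / C = 5.64×10^7 / 4.29×10^6 = 13.2 K.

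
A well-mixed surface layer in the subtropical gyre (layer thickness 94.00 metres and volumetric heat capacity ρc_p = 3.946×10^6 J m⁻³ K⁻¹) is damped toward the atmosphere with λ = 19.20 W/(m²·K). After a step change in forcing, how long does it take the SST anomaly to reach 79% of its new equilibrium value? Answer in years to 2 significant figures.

0.96 years

Areal heat capacity C = ρc_p × D = 3.946×10^6 × 94.00 = 3.71×10^8 J m⁻² K⁻¹.
τ = C / λ = 3.71×10^8 / 19.20 = 1.93×10^7 s.
Fraction reached: 1 − e^(−t/τ) = 0.79 ⇒ t = −τ ln(1 − 0.79) = τ × 1.56.
t = 3.02×10^7 s = 0.955 years.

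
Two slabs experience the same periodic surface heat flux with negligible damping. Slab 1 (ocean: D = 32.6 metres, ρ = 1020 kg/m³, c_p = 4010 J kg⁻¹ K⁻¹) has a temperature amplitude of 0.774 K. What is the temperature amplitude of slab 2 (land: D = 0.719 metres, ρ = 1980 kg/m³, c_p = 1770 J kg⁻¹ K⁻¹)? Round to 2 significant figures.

41 K

C_ocean = 1.33×10^8 J/(m²·K); C_land = 2.52×10^6 J/(m²·K).
A ∝ 1/C ⇒ A_land = A_ocean × C_ocean/C_land = 0.774 × 52.9 = 41.0 K.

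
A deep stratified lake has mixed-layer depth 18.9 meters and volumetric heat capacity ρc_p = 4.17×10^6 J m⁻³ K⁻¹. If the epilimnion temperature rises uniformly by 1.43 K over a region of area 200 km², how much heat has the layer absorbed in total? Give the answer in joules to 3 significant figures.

2.25×10^16 J

Areal heat capacity C = ρc_p × D = 4.17×10^6 × 18.9 = 7.88×10^7 J/(m^2 K).
Heat per unit area: q = C ΔT = 7.88×10^7 × 1.43 = 1.13×10^8 J/m².
Total heat: Q = q × A = 1.13×10^8 × (200 × 10⁶ m²) = 2.25×10^16 J.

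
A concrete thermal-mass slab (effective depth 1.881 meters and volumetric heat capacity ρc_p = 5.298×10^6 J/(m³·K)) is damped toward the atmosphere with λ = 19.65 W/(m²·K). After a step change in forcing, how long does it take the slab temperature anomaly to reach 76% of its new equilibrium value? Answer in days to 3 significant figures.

8.38 days

Areal heat capacity C = ρc_p × D = 5.298×10^6 × 1.881 = 9.97×10^6 J/(m²·K).
τ = C / λ = 9.97×10^6 / 19.65 = 5.07×10^5 s.
Fraction reached: 1 − e^(−t/τ) = 0.76 ⇒ t = −τ ln(1 − 0.76) = τ × 1.43.
t = 7.24×10^5 s = 8.38 days.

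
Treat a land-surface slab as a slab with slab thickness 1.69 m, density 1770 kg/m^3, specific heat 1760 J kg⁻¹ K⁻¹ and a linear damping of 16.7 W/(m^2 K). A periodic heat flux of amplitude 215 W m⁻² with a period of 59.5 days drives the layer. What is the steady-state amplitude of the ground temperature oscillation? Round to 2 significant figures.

Areal heat capacity C = ρ c_p D = 1770 × 1760 × 1.69 = 5.26×10^6 J/(m²·K).
Angular frequency ω = 2π / T = 2π / 5.14×10^6 s = 1.22×10^-6 s⁻¹.
√((Cω)² + λ²) = √((6.43)² + 16.7²) = 17.9 W/(m²·K).
Amplitude A = F₀ / √((Cω)²+λ²) = 215 / 17.9 = 12.0 K.

12 K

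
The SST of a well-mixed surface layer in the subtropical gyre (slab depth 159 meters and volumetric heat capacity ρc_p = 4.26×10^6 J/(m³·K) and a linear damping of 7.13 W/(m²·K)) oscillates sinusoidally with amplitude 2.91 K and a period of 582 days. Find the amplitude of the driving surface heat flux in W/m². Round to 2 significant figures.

250

Areal heat capacity C = ρc_p × D = 4.26×10^6 × 159 = 6.77×10^8 J m⁻² K⁻¹.
ω = 2π / 5.03×10^7 s = 1.25×10^-7 s⁻¹.
√((Cω)² + λ²) = √((84.6)² + 7.13²) = 84.9 W/(m²·K).
F₀ = A × √((Cω)²+λ²) = 2.91 × 84.9 = 247 W/m².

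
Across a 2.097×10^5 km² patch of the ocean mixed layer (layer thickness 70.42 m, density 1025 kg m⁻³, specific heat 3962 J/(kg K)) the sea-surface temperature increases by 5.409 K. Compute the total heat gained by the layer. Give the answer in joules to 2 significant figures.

3.2×10^20 J

Areal heat capacity C = ρ c_p D = 1025 × 3962 × 70.42 = 2.86×10^8 J m⁻² K⁻¹.
Heat per unit area: q = C ΔT = 2.86×10^8 × 5.409 = 1.55×10^9 J/m².
Total heat: Q = q × A = 1.55×10^9 × (2.097×10^5 × 10⁶ m²) = 3.24×10^20 J.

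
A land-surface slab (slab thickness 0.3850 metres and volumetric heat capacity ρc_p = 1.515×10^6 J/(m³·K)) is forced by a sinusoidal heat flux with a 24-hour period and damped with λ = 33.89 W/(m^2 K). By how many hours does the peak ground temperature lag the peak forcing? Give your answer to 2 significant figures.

Areal heat capacity C = ρc_p × D = 1.515×10^6 × 0.3850 = 5.83×10^5 J/(m^2 K).
ω = 2π / 86400 s = 7.27×10^-5 s⁻¹.
Phase lag φ = arctan(Cω/λ) = arctan(42.4/33.89) = 0.897 rad.
Time lag = φ / ω = 0.897 / 7.27×10^-5 = 12300 s = 3.43 hours.

3.4 hours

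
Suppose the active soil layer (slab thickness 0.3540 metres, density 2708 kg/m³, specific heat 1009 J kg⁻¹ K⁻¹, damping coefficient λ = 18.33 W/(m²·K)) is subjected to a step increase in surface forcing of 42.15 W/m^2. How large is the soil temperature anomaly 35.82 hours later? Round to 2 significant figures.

Areal heat capacity C = ρ c_p D = 2708 × 1009 × 0.3540 = 9.67×10^5 J/(m²·K).
τ = C / λ = 9.67×10^5 / 18.33 = 52800 s.
Equilibrium anomaly ΔT_eq = F / λ = 42.15 / 18.33 = 2.30 K.
t = 35.82 hours = 1.29×10^5 s, so t/τ = 2.44.
ΔT(t) = ΔT_eq (1 − e^(−t/τ)) = 2.30 × (1 − e^−2.44) = 2.10 K.

2.1 K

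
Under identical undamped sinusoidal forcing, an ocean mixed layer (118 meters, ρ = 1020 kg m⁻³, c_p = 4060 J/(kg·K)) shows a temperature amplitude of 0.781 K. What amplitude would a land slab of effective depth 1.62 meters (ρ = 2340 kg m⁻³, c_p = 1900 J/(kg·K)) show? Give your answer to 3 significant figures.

C_ocean = 4.89×10^8 J/(m²·K); C_land = 7.20×10^6 J/(m²·K).
A ∝ 1/C ⇒ A_land = A_ocean × C_ocean/C_land = 0.781 × 67.8 = 53.0 K.

53.0 K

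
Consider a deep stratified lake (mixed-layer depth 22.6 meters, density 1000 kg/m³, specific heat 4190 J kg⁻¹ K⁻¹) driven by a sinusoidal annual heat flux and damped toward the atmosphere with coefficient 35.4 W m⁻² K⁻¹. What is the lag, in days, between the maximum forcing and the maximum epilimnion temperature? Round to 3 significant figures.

28.4 days

Areal heat capacity C = ρ c_p D = 1000 × 4190 × 22.6 = 9.47×10^7 J m⁻² K⁻¹.
ω = 2π / 3.15×10^7 s = 1.99×10^-7 s⁻¹.
Phase lag φ = arctan(Cω/λ) = arctan(18.9/35.4) = 0.490 rad.
Time lag = φ / ω = 0.490 / 1.99×10^-7 = 2.46×10^6 s = 28.4 days.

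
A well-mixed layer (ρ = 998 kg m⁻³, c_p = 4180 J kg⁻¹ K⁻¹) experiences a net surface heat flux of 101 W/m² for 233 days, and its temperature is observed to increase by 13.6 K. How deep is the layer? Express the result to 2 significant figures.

36 m

Heat input Q = F Δt = 101 × 2.01×10^7 s = 2.03×10^9 J/m².
Required areal heat capacity C = Q / ΔT = 1.50×10^8 J/(m²·K).
Depth D = C / (ρ c_p) = 1.50×10^8 / (998 × 4180) = 35.8 m.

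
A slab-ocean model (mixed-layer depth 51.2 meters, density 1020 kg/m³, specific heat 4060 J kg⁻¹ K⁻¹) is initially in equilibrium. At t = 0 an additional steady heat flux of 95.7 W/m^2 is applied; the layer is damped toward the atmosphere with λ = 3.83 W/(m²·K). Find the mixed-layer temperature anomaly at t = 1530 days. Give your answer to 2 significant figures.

23 K

Areal heat capacity C = ρ c_p D = 1020 × 4060 × 51.2 = 2.12×10^8 J m⁻² K⁻¹.
τ = C / λ = 2.12×10^8 / 3.83 = 5.54×10^7 s.
Equilibrium anomaly ΔT_eq = F / λ = 95.7 / 3.83 = 25.0 K.
t = 1530 days = 1.32×10^8 s, so t/τ = 2.39.
ΔT(t) = ΔT_eq (1 − e^(−t/τ)) = 25.0 × (1 − e^−2.39) = 22.7 K.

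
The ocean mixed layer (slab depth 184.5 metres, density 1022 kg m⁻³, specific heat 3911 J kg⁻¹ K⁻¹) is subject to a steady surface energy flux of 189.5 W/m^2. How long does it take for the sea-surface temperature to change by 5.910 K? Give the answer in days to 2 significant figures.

270 days

Areal heat capacity C = ρ c_p D = 1022 × 3911 × 184.5 = 7.37×10^8 J/(m²·K).
Time required: Δt = C ΔT / F = 7.37×10^8 × 5.910 / 189.5 = 2.30×10^7 s.
In days: 2.30×10^7 s / (86400 s/day) = 266 days.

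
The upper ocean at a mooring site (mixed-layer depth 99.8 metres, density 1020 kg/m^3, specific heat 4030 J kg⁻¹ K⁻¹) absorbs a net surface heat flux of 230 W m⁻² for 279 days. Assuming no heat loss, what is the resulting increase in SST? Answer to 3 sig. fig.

13.5 K

Areal heat capacity C = ρ c_p D = 1020 × 4030 × 99.8 = 4.10×10^8 J/(m²·K).
Net heat input Q = F Δt = 230 × (279 days × 86400 s/day) = 5.54×10^9 J/m².
ΔT = Q / C = 5.54×10^9 / 4.10×10^8 = 13.5 K.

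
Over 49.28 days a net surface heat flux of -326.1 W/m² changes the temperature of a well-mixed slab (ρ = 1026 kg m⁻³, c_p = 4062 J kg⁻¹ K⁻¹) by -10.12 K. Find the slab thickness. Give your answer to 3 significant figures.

Heat input Q = F Δt = -326.1 × 4.26×10^6 s = -1.39×10^9 J/m².
Required areal heat capacity C = Q / ΔT = 1.37×10^8 J/(m²·K).
Depth D = C / (ρ c_p) = 1.37×10^8 / (1026 × 4062) = 32.9 m.

32.9 m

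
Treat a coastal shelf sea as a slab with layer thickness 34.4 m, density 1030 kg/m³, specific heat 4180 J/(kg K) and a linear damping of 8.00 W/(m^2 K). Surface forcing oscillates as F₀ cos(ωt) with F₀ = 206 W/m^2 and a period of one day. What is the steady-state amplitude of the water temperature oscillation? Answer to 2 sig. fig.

0.019 K

Areal heat capacity C = ρ c_p D = 1030 × 4180 × 34.4 = 1.48×10^8 J/(m²·K).
Angular frequency ω = 2π / T = 2π / 86400 s = 7.27×10^-5 s⁻¹.
√((Cω)² + λ²) = √((10800)² + 8.00²) = 10800 W/(m²·K).
Amplitude A = F₀ / √((Cω)²+λ²) = 206 / 10800 = 0.0191 K.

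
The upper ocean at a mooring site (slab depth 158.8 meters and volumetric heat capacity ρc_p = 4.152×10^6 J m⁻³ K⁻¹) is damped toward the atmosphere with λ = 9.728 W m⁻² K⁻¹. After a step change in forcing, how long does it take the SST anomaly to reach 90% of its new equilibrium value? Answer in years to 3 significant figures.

4.95 years

Areal heat capacity C = ρc_p × D = 4.152×10^6 × 158.8 = 6.59×10^8 J m⁻² K⁻¹.
τ = C / λ = 6.59×10^8 / 9.728 = 6.78×10^7 s.
Fraction reached: 1 − e^(−t/τ) = 0.90 ⇒ t = −τ ln(1 − 0.90) = τ × 2.30.
t = 1.56×10^8 s = 4.95 years.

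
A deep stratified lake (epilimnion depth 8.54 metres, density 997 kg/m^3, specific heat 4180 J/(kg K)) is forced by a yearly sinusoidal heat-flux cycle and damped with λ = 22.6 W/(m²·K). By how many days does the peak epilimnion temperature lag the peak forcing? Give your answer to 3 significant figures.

Areal heat capacity C = ρ c_p D = 997 × 4180 × 8.54 = 3.56×10^7 J m⁻² K⁻¹.
ω = 2π / 3.15×10^7 s = 1.99×10^-7 s⁻¹.
Phase lag φ = arctan(Cω/λ) = arctan(7.09/22.6) = 0.304 rad.
Time lag = φ / ω = 0.304 / 1.99×10^-7 = 1.53×10^6 s = 17.7 days.

17.7 days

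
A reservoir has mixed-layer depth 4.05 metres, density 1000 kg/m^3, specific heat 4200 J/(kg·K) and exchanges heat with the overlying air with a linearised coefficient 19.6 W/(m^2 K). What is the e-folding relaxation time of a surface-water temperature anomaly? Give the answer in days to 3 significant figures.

Areal heat capacity C = ρ c_p D = 1000 × 4200 × 4.05 = 1.70×10^7 J m⁻² K⁻¹.
Relaxation time τ = C / λ = 1.70×10^7 / 19.6 = 8.68×10^5 s.
In days: 8.68×10^5 s / (86400 s/day) = 10.0 days.

10.0 days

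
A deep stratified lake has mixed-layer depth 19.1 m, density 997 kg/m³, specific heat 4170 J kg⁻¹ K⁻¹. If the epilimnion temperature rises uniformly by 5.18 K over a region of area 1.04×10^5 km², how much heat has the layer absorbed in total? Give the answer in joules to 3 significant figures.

4.28×10^19 J

Areal heat capacity C = ρ c_p D = 997 × 4170 × 19.1 = 7.94×10^7 J/(m²·K).
Heat per unit area: q = C ΔT = 7.94×10^7 × 5.18 = 4.11×10^8 J/m².
Total heat: Q = q × A = 4.11×10^8 × (1.04×10^5 × 10⁶ m²) = 4.28×10^19 J.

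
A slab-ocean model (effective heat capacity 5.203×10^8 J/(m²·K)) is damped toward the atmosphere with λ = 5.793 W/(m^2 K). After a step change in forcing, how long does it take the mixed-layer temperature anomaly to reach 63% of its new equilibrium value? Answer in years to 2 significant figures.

2.8 years

Areal heat capacity C = 5.203×10^8 J/(m²·K) (given).
τ = C / λ = 5.20×10^8 / 5.793 = 8.98×10^7 s.
Fraction reached: 1 − e^(−t/τ) = 0.63 ⇒ t = −τ ln(1 − 0.63) = τ × 0.994.
t = 8.93×10^7 s = 2.83 years.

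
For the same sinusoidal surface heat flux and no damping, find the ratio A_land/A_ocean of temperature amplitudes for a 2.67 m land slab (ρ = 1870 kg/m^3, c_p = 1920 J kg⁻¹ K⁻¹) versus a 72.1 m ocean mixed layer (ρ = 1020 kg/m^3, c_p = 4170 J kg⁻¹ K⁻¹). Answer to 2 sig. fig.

32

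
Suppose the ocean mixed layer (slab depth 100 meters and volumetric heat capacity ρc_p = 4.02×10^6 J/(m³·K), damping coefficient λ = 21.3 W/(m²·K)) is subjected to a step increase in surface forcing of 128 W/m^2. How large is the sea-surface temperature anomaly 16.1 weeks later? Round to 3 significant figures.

2.42 K

Areal heat capacity C = ρc_p × D = 4.02×10^6 × 100 = 4.02×10^8 J m⁻² K⁻¹.
τ = C / λ = 4.02×10^8 / 21.3 = 1.89×10^7 s.
Equilibrium anomaly ΔT_eq = F / λ = 128 / 21.3 = 6.01 K.
t = 16.1 weeks = 9.74×10^6 s, so t/τ = 0.516.
ΔT(t) = ΔT_eq (1 − e^(−t/τ)) = 6.01 × (1 − e^−0.516) = 2.42 K.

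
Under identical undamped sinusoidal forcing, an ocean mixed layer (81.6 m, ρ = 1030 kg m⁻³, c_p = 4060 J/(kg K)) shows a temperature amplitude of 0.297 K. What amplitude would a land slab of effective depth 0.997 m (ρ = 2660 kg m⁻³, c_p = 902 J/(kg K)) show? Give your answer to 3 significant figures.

42.4 K

C_ocean = 3.41×10^8 J/(m²·K); C_land = 2.39×10^6 J/(m²·K).
A ∝ 1/C ⇒ A_land = A_ocean × C_ocean/C_land = 0.297 × 143 = 42.4 K.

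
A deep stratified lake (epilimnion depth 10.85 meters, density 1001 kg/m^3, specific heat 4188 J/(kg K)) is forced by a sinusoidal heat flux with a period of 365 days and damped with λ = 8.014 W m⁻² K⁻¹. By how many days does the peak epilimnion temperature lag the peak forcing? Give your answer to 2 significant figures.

49 days

Areal heat capacity C = ρ c_p D = 1001 × 4188 × 10.85 = 4.55×10^7 J m⁻² K⁻¹.
ω = 2π / 3.15×10^7 s = 1.99×10^-7 s⁻¹.
Phase lag φ = arctan(Cω/λ) = arctan(9.06/8.014) = 0.847 rad.
Time lag = φ / ω = 0.847 / 1.99×10^-7 = 4.25×10^6 s = 49.2 days.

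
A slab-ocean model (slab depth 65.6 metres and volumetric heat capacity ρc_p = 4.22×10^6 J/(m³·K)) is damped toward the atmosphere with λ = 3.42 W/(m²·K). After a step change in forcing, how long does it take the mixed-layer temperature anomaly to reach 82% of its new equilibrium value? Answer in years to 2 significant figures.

Areal heat capacity C = ρc_p × D = 4.22×10^6 × 65.6 = 2.77×10^8 J m⁻² K⁻¹.
τ = C / λ = 2.77×10^8 / 3.42 = 8.09×10^7 s.
Fraction reached: 1 − e^(−t/τ) = 0.82 ⇒ t = −τ ln(1 − 0.82) = τ × 1.71.
t = 1.39×10^8 s = 4.40 years.

4.4 years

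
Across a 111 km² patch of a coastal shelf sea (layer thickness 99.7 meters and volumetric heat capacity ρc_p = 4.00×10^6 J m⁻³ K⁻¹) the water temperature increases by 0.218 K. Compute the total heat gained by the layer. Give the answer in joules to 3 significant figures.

9.65×10^15 J

Areal heat capacity C = ρc_p × D = 4.00×10^6 × 99.7 = 3.99×10^8 J m⁻² K⁻¹.
Heat per unit area: q = C ΔT = 3.99×10^8 × 0.218 = 8.69×10^7 J/m².
Total heat: Q = q × A = 8.69×10^7 × (111 × 10⁶ m²) = 9.65×10^15 J.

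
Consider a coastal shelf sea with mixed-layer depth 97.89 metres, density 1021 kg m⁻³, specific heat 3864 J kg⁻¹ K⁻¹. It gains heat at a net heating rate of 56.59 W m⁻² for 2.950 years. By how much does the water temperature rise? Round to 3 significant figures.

13.6 K

Areal heat capacity C = ρ c_p D = 1021 × 3864 × 97.89 = 3.86×10^8 J m⁻² K⁻¹.
Net heat input Q = F Δt = 56.59 × (2.950 years × 3.156×10^7 s/year) = 5.27×10^9 J/m².
ΔT = Q / C = 5.27×10^9 / 3.86×10^8 = 13.6 K.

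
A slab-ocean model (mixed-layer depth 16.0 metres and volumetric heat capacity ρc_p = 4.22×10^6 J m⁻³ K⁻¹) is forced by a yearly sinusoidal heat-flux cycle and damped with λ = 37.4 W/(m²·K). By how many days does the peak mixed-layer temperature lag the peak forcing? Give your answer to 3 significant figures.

20.1 days

Areal heat capacity C = ρc_p × D = 4.22×10^6 × 16.0 = 6.75×10^7 J m⁻² K⁻¹.
ω = 2π / 3.15×10^7 s = 1.99×10^-7 s⁻¹.
Phase lag φ = arctan(Cω/λ) = arctan(13.5/37.4) = 0.345 rad.
Time lag = φ / ω = 0.345 / 1.99×10^-7 = 1.73×10^6 s = 20.1 days.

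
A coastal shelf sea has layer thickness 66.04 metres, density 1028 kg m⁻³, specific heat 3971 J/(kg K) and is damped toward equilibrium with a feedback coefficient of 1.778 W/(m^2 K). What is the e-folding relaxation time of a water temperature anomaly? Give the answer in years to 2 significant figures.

Areal heat capacity C = ρ c_p D = 1028 × 3971 × 66.04 = 2.70×10^8 J/(m^2 K).
Relaxation time τ = C / λ = 2.70×10^8 / 1.778 = 1.52×10^8 s.
In years: 1.52×10^8 s / (3.156×10^7 s/year) = 4.80 years.

4.8 years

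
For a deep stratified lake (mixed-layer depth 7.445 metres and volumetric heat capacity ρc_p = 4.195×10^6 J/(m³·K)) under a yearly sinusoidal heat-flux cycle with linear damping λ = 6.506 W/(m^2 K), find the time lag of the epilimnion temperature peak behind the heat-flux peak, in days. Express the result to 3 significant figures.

44.3 days

Areal heat capacity C = ρc_p × D = 4.195×10^6 × 7.445 = 3.12×10^7 J/(m²·K).
ω = 2π / 3.15×10^7 s = 1.99×10^-7 s⁻¹.
Phase lag φ = arctan(Cω/λ) = arctan(6.22/6.506) = 0.763 rad.
Time lag = φ / ω = 0.763 / 1.99×10^-7 = 3.83×10^6 s = 44.3 days.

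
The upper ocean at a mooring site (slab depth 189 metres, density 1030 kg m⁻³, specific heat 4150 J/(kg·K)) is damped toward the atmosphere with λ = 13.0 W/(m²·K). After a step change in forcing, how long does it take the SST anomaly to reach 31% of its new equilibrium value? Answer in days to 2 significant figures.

Areal heat capacity C = ρ c_p D = 1030 × 4150 × 189 = 8.08×10^8 J m⁻² K⁻¹.
τ = C / λ = 8.08×10^8 / 13.0 = 6.21×10^7 s.
Fraction reached: 1 − e^(−t/τ) = 0.31 ⇒ t = −τ ln(1 − 0.31) = τ × 0.371.
t = 2.31×10^7 s = 267 days.

270 days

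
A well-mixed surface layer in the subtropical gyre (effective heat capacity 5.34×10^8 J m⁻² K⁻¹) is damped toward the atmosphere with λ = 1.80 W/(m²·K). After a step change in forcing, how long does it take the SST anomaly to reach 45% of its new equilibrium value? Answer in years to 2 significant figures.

5.6 years

Areal heat capacity C = 5.34×10^8 J m⁻² K⁻¹ (given).
τ = C / λ = 5.34×10^8 / 1.80 = 2.97×10^8 s.
Fraction reached: 1 − e^(−t/τ) = 0.45 ⇒ t = −τ ln(1 − 0.45) = τ × 0.598.
t = 1.77×10^8 s = 5.62 years.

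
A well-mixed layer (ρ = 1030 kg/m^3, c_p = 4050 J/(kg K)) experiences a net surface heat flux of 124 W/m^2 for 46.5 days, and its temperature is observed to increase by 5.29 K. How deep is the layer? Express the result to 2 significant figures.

Heat input Q = F Δt = 124 × 4.02×10^6 s = 4.98×10^8 J/m².
Required areal heat capacity C = Q / ΔT = 9.42×10^7 J/(m²·K).
Depth D = C / (ρ c_p) = 9.42×10^7 / (1030 × 4050) = 22.6 m.

23 m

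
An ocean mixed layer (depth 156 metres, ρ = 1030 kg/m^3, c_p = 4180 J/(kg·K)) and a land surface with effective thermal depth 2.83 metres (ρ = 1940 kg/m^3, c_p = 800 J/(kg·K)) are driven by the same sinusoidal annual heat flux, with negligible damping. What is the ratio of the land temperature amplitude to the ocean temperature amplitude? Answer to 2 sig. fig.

150

C_ocean = 1030 × 4180 × 156 = 6.72×10^8 J/(m²·K).
C_land = 1940 × 800 × 2.83 = 4.39×10^6 J/(m²·K).
Undamped amplitude ∝ 1/C, so A_land/A_ocean = C_ocean/C_land = 153.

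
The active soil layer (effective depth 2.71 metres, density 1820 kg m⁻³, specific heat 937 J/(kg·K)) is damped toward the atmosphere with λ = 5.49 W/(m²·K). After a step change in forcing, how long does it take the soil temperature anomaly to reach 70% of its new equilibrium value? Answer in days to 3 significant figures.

11.7 days

Areal heat capacity C = ρ c_p D = 1820 × 937 × 2.71 = 4.62×10^6 J m⁻² K⁻¹.
τ = C / λ = 4.62×10^6 / 5.49 = 8.42×10^5 s.
Fraction reached: 1 − e^(−t/τ) = 0.70 ⇒ t = −τ ln(1 − 0.70) = τ × 1.20.
t = 1.01×10^6 s = 11.7 days.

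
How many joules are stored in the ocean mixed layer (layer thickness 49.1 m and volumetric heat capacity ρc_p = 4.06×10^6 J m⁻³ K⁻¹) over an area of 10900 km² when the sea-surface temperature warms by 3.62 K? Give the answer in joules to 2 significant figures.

Areal heat capacity C = ρc_p × D = 4.06×10^6 × 49.1 = 1.99×10^8 J/(m²·K).
Heat per unit area: q = C ΔT = 1.99×10^8 × 3.62 = 7.22×10^8 J/m².
Total heat: Q = q × A = 7.22×10^8 × (10900 × 10⁶ m²) = 7.87×10^18 J.

7.9×10^18 J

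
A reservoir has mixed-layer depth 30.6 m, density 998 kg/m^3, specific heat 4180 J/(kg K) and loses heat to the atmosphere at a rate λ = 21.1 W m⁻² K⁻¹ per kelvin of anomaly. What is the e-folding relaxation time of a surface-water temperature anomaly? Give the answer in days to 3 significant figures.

70.0 days

Areal heat capacity C = ρ c_p D = 998 × 4180 × 30.6 = 1.28×10^8 J/(m²·K).
Relaxation time τ = C / λ = 1.28×10^8 / 21.1 = 6.05×10^6 s.
In days: 6.05×10^6 s / (86400 s/day) = 70.0 days.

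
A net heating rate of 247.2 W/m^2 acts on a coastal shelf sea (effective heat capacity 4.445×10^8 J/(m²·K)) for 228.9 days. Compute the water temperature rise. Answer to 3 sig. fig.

11.0 K

Areal heat capacity C = 4.445×10^8 J/(m²·K) (given).
Net heat input Q = F Δt = 247.2 × (228.9 days × 86400 s/day) = 4.89×10^9 J/m².
ΔT = Q / C = 4.89×10^9 / 4.44×10^8 = 11.0 K.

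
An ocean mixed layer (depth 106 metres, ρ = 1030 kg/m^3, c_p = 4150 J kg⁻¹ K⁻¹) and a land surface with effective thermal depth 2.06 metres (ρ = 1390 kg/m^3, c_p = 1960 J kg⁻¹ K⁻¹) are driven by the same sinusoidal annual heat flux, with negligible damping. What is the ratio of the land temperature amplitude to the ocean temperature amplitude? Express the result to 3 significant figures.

C_ocean = 1030 × 4150 × 106 = 4.53×10^8 J/(m²·K).
C_land = 1390 × 1960 × 2.06 = 5.61×10^6 J/(m²·K).
Undamped amplitude ∝ 1/C, so A_land/A_ocean = C_ocean/C_land = 80.7.

80.7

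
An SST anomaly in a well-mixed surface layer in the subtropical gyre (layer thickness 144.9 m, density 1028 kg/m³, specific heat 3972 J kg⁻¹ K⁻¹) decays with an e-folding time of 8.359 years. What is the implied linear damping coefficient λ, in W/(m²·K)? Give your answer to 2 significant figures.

2.2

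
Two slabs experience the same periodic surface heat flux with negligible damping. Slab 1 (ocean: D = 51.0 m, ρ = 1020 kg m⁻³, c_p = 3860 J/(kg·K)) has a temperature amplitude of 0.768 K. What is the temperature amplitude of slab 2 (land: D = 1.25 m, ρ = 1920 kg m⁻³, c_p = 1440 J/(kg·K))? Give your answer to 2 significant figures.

C_ocean = 2.01×10^8 J/(m²·K); C_land = 3.46×10^6 J/(m²·K).
A ∝ 1/C ⇒ A_land = A_ocean × C_ocean/C_land = 0.768 × 58.1 = 44.6 K.

45 K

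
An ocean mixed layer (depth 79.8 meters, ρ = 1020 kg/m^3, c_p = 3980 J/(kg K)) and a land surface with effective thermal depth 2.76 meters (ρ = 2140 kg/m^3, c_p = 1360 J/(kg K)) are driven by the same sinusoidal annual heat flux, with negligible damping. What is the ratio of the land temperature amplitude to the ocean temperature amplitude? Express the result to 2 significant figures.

40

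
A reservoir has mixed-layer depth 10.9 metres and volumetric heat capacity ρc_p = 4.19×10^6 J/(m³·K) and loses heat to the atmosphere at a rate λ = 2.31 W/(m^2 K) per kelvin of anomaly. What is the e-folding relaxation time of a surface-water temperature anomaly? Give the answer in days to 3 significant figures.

Areal heat capacity C = ρc_p × D = 4.19×10^6 × 10.9 = 4.57×10^7 J/(m²·K).
Relaxation time τ = C / λ = 4.57×10^7 / 2.31 = 1.98×10^7 s.
In days: 1.98×10^7 s / (86400 s/day) = 229 days.

229 days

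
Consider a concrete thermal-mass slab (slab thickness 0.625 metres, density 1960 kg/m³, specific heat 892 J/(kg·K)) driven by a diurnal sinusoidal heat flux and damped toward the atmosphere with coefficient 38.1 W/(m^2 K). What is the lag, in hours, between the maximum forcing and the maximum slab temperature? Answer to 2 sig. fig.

4.3 hours

Areal heat capacity C = ρ c_p D = 1960 × 892 × 0.625 = 1.09×10^6 J/(m²·K).
ω = 2π / 86400 s = 7.27×10^-5 s⁻¹.
Phase lag φ = arctan(Cω/λ) = arctan(79.5/38.1) = 1.12 rad.
Time lag = φ / ω = 1.12 / 7.27×10^-5 = 15500 s = 4.29 hours.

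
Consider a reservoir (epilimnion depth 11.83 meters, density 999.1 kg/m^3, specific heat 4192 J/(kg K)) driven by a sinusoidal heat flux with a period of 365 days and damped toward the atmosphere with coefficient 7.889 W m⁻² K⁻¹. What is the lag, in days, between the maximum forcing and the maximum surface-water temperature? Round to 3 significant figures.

52.1 days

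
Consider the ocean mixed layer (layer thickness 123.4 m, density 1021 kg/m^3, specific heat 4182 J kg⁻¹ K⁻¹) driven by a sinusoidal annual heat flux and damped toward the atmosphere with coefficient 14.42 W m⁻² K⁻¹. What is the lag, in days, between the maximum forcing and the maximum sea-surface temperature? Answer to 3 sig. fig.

83.3 days

Areal heat capacity C = ρ c_p D = 1021 × 4182 × 123.4 = 5.27×10^8 J m⁻² K⁻¹.
ω = 2π / 3.15×10^7 s = 1.99×10^-7 s⁻¹.
Phase lag φ = arctan(Cω/λ) = arctan(105/14.42) = 1.43 rad.
Time lag = φ / ω = 1.43 / 1.99×10^-7 = 7.20×10^6 s = 83.3 days.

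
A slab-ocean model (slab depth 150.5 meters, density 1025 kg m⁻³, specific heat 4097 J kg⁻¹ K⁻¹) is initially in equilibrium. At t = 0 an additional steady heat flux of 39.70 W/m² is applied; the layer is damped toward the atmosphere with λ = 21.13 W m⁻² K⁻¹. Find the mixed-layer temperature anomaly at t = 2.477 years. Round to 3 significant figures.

1.74 K

Areal heat capacity C = ρ c_p D = 1025 × 4097 × 150.5 = 6.32×10^8 J/(m^2 K).
τ = C / λ = 6.32×10^8 / 21.13 = 2.99×10^7 s.
Equilibrium anomaly ΔT_eq = F / λ = 39.70 / 21.13 = 1.88 K.
t = 2.477 years = 7.82×10^7 s, so t/τ = 2.61.
ΔT(t) = ΔT_eq (1 − e^(−t/τ)) = 1.88 × (1 − e^−2.61) = 1.74 K.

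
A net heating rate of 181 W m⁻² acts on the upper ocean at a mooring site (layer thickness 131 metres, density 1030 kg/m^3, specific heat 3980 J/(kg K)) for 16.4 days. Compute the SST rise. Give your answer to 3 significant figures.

Areal heat capacity C = ρ c_p D = 1030 × 3980 × 131 = 5.37×10^8 J/(m²·K).
Net heat input Q = F Δt = 181 × (16.4 days × 86400 s/day) = 2.56×10^8 J/m².
ΔT = Q / C = 2.56×10^8 / 5.37×10^8 = 0.478 K.

0.478 K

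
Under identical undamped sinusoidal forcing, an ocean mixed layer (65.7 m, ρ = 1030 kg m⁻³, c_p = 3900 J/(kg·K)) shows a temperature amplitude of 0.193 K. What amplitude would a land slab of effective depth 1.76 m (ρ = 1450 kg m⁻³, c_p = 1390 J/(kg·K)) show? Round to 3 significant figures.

14.4 K

C_ocean = 2.64×10^8 J/(m²·K); C_land = 3.55×10^6 J/(m²·K).
A ∝ 1/C ⇒ A_land = A_ocean × C_ocean/C_land = 0.193 × 74.4 = 14.4 K.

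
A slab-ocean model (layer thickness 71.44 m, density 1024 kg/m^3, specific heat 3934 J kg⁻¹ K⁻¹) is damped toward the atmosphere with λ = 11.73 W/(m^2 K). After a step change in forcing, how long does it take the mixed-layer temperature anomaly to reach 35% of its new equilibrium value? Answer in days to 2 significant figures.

Areal heat capacity C = ρ c_p D = 1024 × 3934 × 71.44 = 2.88×10^8 J/(m²·K).
τ = C / λ = 2.88×10^8 / 11.73 = 2.45×10^7 s.
Fraction reached: 1 − e^(−t/τ) = 0.35 ⇒ t = −τ ln(1 − 0.35) = τ × 0.431.
t = 1.06×10^7 s = 122 days.

120 days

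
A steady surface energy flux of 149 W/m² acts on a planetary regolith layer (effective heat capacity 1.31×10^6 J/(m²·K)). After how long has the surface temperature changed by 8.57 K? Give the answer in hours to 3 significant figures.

20.9 hours

Areal heat capacity C = 1.31×10^6 J/(m²·K) (given).
Time required: Δt = C ΔT / F = 1.31×10^6 × 8.57 / 149 = 75300 s.
In hours: 75300 s / (3600 s/hour) = 20.9 hours.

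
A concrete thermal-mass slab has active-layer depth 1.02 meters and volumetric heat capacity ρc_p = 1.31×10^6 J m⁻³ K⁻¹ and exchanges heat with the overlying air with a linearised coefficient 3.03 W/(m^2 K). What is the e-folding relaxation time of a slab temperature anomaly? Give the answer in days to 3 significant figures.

Areal heat capacity C = ρc_p × D = 1.31×10^6 × 1.02 = 1.34×10^6 J/(m^2 K).
Relaxation time τ = C / λ = 1.34×10^6 / 3.03 = 4.41×10^5 s.
In days: 4.41×10^5 s / (86400 s/day) = 5.10 days.

5.10 days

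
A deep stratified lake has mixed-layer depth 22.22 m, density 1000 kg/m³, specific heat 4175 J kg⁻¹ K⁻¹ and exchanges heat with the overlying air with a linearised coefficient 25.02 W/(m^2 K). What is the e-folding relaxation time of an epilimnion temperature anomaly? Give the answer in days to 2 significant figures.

43 days

Areal heat capacity C = ρ c_p D = 1000 × 4175 × 22.22 = 9.28×10^7 J/(m²·K).
Relaxation time τ = C / λ = 9.28×10^7 / 25.02 = 3.71×10^6 s.
In days: 3.71×10^6 s / (86400 s/day) = 42.9 days.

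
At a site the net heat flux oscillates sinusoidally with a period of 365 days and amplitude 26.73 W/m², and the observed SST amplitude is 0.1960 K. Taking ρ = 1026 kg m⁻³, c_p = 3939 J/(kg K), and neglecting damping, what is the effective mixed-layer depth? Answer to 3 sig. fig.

169 m

ω = 2π / 3.15×10^7 s = 1.99×10^-7 s⁻¹.
Required C = F₀ / (A ω) = 26.73 / (0.1960 × 1.99×10^-7) = 6.84×10^8 J/(m²·K).
D = C / (ρ c_p) = 6.84×10^8 / (1026 × 3939) = 169 m.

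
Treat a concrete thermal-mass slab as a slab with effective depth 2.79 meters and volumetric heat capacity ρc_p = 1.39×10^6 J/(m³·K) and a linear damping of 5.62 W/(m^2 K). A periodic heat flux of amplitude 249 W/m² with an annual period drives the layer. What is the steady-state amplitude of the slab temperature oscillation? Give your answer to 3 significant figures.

Areal heat capacity C = ρc_p × D = 1.39×10^6 × 2.79 = 3.88×10^6 J/(m^2 K).
Angular frequency ω = 2π / T = 2π / 3.15×10^7 s = 1.99×10^-7 s⁻¹.
√((Cω)² + λ²) = √((0.773)² + 5.62²) = 5.67 W/(m²·K).
Amplitude A = F₀ / √((Cω)²+λ²) = 249 / 5.67 = 43.9 K.

43.9 K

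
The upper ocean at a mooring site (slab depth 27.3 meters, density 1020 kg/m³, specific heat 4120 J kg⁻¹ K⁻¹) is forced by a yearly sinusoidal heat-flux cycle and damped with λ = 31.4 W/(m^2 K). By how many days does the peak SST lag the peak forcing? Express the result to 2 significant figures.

37 days

Areal heat capacity C = ρ c_p D = 1020 × 4120 × 27.3 = 1.15×10^8 J/(m^2 K).
ω = 2π / 3.15×10^7 s = 1.99×10^-7 s⁻¹.
Phase lag φ = arctan(Cω/λ) = arctan(22.9/31.4) = 0.629 rad.
Time lag = φ / ω = 0.629 / 1.99×10^-7 = 3.16×10^6 s = 36.6 days.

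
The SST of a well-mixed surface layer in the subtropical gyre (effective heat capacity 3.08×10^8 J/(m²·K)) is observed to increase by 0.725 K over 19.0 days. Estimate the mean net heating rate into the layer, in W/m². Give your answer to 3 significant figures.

Areal heat capacity C = 3.08×10^8 J/(m²·K) (given).
Required heat per unit area: Q = C ΔT = 3.08×10^8 × 0.725 = 2.23×10^8 J/m².
Flux F = Q / Δt = 2.23×10^8 / 1.64×10^6 s = 136 W/m².

136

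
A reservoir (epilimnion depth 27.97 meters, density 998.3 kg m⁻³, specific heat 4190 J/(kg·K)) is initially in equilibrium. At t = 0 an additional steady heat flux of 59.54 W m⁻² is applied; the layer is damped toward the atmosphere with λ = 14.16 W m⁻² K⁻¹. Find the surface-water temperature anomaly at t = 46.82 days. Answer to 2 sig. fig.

Areal heat capacity C = ρ c_p D = 998.3 × 4190 × 27.97 = 1.17×10^8 J/(m²·K).
τ = C / λ = 1.17×10^8 / 14.16 = 8.26×10^6 s.
Equilibrium anomaly ΔT_eq = F / λ = 59.54 / 14.16 = 4.20 K.
t = 46.82 days = 4.05×10^6 s, so t/τ = 0.490.
ΔT(t) = ΔT_eq (1 − e^(−t/τ)) = 4.20 × (1 − e^−0.490) = 1.63 K.

1.6 K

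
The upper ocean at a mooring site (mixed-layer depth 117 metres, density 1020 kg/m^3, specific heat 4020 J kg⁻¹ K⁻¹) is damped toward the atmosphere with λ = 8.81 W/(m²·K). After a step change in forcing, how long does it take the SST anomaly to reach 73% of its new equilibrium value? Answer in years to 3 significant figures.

2.26 years

Areal heat capacity C = ρ c_p D = 1020 × 4020 × 117 = 4.80×10^8 J/(m²·K).
τ = C / λ = 4.80×10^8 / 8.81 = 5.45×10^7 s.
Fraction reached: 1 − e^(−t/τ) = 0.73 ⇒ t = −τ ln(1 − 0.73) = τ × 1.31.
t = 7.13×10^7 s = 2.26 years.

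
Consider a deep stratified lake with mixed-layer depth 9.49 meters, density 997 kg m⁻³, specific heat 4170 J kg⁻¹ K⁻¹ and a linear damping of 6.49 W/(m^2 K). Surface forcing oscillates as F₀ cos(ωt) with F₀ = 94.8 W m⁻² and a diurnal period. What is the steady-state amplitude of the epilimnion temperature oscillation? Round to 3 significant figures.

0.0330 K

Areal heat capacity C = ρ c_p D = 997 × 4170 × 9.49 = 3.95×10^7 J m⁻² K⁻¹.
Angular frequency ω = 2π / T = 2π / 86400 s = 7.27×10^-5 s⁻¹.
√((Cω)² + λ²) = √((2870)² + 6.49²) = 2870 W/(m²·K).
Amplitude A = F₀ / √((Cω)²+λ²) = 94.8 / 2870 = 0.0330 K.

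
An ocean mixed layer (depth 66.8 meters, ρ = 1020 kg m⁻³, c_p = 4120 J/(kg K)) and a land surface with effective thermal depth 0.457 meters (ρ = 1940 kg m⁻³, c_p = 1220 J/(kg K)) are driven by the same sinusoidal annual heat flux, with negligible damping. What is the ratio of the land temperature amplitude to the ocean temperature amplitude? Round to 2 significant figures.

260

C_ocean = 1020 × 4120 × 66.8 = 2.81×10^8 J/(m²·K).
C_land = 1940 × 1220 × 0.457 = 1.08×10^6 J/(m²·K).
Undamped amplitude ∝ 1/C, so A_land/A_ocean = C_ocean/C_land = 260.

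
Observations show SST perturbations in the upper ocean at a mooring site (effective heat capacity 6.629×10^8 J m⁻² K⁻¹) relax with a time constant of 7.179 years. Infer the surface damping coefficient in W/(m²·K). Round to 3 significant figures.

2.93

Areal heat capacity C = 6.629×10^8 J m⁻² K⁻¹ (given).
τ = 7.179 years = 2.27×10^8 s.
λ = C / τ = 6.63×10^8 / 2.27×10^8 = 2.93 W/(m²·K).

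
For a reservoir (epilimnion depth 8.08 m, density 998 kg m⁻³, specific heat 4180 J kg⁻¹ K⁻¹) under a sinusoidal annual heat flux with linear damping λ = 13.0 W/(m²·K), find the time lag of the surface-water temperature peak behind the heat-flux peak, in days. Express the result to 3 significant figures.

27.7 days

Areal heat capacity C = ρ c_p D = 998 × 4180 × 8.08 = 3.37×10^7 J/(m²·K).
ω = 2π / 3.15×10^7 s = 1.99×10^-7 s⁻¹.
Phase lag φ = arctan(Cω/λ) = arctan(6.72/13.0) = 0.477 rad.
Time lag = φ / ω = 0.477 / 1.99×10^-7 = 2.39×10^6 s = 27.7 days.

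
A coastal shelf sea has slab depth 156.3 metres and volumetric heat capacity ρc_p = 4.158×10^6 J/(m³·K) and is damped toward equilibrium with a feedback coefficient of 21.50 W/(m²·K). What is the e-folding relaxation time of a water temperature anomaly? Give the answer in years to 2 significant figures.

0.96 years

Areal heat capacity C = ρc_p × D = 4.158×10^6 × 156.3 = 6.50×10^8 J m⁻² K⁻¹.
Relaxation time τ = C / λ = 6.50×10^8 / 21.50 = 3.02×10^7 s.
In years: 3.02×10^7 s / (3.156×10^7 s/year) = 0.958 years.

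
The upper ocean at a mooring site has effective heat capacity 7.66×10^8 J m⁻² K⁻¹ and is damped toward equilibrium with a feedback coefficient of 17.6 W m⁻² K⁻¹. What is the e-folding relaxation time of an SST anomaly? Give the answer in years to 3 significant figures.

Areal heat capacity C = 7.66×10^8 J m⁻² K⁻¹ (given).
Relaxation time τ = C / λ = 7.66×10^8 / 17.6 = 4.35×10^7 s.
In years: 4.35×10^7 s / (3.156×10^7 s/year) = 1.38 years.

1.38 years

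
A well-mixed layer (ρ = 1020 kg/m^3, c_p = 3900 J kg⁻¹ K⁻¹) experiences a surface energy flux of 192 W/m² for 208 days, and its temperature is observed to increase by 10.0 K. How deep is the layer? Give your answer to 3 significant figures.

86.7 m

Heat input Q = F Δt = 192 × 1.80×10^7 s = 3.45×10^9 J/m².
Required areal heat capacity C = Q / ΔT = 3.45×10^8 J/(m²·K).
Depth D = C / (ρ c_p) = 3.45×10^8 / (1020 × 3900) = 86.7 m.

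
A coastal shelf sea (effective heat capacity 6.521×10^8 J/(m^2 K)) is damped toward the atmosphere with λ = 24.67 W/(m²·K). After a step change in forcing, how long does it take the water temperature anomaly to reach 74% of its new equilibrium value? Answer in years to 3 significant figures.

1.13 years

Areal heat capacity C = 6.521×10^8 J/(m^2 K) (given).
τ = C / λ = 6.52×10^8 / 24.67 = 2.64×10^7 s.
Fraction reached: 1 − e^(−t/τ) = 0.74 ⇒ t = −τ ln(1 − 0.74) = τ × 1.35.
t = 3.56×10^7 s = 1.13 years.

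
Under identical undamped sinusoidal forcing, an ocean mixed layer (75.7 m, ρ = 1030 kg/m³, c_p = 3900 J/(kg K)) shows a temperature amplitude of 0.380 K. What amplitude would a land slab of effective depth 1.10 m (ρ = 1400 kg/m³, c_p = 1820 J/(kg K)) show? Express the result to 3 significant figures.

41.2 K

C_ocean = 3.04×10^8 J/(m²·K); C_land = 2.80×10^6 J/(m²·K).
A ∝ 1/C ⇒ A_land = A_ocean × C_ocean/C_land = 0.380 × 108 = 41.2 K.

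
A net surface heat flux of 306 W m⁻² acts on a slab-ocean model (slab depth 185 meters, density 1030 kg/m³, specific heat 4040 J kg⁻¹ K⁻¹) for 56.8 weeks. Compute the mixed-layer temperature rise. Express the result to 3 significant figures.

Areal heat capacity C = ρ c_p D = 1030 × 4040 × 185 = 7.70×10^8 J m⁻² K⁻¹.
Net heat input Q = F Δt = 306 × (56.8 weeks × 6.048×10^5 s/week) = 1.05×10^10 J/m².
ΔT = Q / C = 1.05×10^10 / 7.70×10^8 = 13.7 K.

13.7 K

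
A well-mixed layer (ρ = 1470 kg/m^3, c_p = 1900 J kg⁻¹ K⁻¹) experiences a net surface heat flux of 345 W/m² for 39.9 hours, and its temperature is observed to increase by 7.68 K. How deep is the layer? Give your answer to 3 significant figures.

2.31 m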